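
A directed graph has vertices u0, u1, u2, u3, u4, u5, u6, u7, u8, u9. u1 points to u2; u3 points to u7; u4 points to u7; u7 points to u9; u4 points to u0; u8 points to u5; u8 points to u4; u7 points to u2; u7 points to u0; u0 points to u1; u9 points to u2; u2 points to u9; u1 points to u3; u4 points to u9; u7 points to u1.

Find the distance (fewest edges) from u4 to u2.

Distance 0: u4.
Distance 1: u0, u7, u9.
Distance 2: u1, u2 — contains u2.

2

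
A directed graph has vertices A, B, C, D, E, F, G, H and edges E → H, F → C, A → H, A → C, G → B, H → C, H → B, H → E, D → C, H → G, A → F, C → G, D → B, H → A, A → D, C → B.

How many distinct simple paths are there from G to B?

1

G→B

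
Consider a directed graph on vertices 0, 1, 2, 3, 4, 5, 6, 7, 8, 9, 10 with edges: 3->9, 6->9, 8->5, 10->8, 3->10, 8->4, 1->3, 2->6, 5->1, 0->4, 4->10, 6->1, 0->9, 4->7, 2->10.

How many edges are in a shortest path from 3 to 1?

4

Distance 0: 3.
Distance 1: 9, 10.
Distance 2: 8.
Distance 3: 4, 5.
Distance 4: 1, 7 — contains 1.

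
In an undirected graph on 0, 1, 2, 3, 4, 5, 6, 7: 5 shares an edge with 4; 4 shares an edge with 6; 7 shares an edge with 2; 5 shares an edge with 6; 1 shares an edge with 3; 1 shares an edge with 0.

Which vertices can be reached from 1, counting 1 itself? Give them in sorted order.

0, 1, 3

Start at 1.
Its neighbours: 0, 3.
Nothing further is reachable.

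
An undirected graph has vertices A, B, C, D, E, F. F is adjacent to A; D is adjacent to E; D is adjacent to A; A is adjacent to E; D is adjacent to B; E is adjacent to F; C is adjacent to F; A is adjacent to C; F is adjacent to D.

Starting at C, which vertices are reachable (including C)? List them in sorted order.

A, B, C, D, E, F

Start at C.
Its neighbours: A, F.
Then their neighbours: D, E.
Then next layer: B.
Every vertex is now reached.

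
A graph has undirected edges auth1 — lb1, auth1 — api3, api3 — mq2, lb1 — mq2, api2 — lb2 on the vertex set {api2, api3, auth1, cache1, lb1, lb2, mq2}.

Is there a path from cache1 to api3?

No

cache1 has no edges, so nothing is reachable from it.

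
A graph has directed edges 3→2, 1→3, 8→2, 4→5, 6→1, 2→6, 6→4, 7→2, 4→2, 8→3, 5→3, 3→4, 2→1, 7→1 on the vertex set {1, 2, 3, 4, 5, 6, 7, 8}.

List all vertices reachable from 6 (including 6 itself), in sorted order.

1, 2, 3, 4, 5, 6

Start at 6.
Its neighbours: 1, 4.
Then their neighbours: 2, 3, 5.
Nothing further is reachable.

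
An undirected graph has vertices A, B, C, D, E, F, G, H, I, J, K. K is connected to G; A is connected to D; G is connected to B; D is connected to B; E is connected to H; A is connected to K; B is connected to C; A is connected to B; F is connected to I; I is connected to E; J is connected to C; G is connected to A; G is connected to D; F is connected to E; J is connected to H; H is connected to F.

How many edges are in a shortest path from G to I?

6

Distance 0: G.
Distance 1: A, B, D, K.
Distance 2: C.
Distance 3: J.
Distance 4: H.
Distance 5: E, F.
Distance 6: I — contains I.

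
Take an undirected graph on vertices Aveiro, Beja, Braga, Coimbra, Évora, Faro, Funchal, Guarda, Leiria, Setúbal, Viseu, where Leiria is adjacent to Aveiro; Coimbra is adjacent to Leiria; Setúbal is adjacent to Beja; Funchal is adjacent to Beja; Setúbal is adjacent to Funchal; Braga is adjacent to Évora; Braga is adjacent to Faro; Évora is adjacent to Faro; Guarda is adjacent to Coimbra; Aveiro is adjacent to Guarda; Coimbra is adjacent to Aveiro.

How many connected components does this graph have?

From Aveiro: component {Aveiro, Coimbra, Guarda, Leiria}.
From Beja: component {Beja, Funchal, Setúbal}.
From Braga: component {Braga, Évora, Faro}.
From Viseu: component {Viseu}.
That's 4 components.

4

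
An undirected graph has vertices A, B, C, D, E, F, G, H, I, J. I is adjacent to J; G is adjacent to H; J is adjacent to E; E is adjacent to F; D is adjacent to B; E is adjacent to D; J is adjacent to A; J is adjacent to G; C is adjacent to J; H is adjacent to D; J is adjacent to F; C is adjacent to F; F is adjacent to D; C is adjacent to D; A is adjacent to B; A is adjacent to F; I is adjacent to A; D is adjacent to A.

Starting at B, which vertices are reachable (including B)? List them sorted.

Start at B.
Its neighbours: A, D.
Then their neighbours: C, E, F, H, I, J.
Then next layer: G.
Every vertex is now reached.

A, B, C, D, E, F, G, H, I, J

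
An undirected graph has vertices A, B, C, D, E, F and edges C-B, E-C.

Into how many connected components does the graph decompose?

4

From A: component {A}.
From B: component {B, C, E}.
From D: component {D}.
From F: component {F}.
That's 4 components.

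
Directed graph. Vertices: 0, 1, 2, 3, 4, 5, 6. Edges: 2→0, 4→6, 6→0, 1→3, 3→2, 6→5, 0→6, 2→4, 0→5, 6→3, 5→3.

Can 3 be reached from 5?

Explore from 5.
Distance 1: reach 3.
Found 3.

Yes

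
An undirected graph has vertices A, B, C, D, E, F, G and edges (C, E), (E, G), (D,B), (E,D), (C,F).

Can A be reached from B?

No

Explore from B.
Distance 1: reach D.
Distance 2: reach E.
Distance 3: reach C, G.
Distance 4: reach F.
The search is exhausted without reaching A; it lies in a different component.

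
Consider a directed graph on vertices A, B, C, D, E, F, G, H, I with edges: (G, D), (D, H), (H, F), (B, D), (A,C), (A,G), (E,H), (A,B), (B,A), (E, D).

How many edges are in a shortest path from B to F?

Distance 0: B.
Distance 1: A, D.
Distance 2: C, G, H.
Distance 3: F — contains F.

3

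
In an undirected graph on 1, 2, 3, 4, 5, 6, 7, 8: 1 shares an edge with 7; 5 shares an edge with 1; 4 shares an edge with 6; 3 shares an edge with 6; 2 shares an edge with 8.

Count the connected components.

3

From 1: component {1, 5, 7}.
From 2: component {2, 8}.
From 3: component {3, 4, 6}.
That's 3 components.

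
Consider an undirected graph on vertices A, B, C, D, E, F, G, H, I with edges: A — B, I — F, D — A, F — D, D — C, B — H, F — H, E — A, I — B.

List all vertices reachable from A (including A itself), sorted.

Start at A.
Its neighbours: B, D, E.
Then their neighbours: C, F, H, I.
Nothing further is reachable.

A, B, C, D, E, F, H, I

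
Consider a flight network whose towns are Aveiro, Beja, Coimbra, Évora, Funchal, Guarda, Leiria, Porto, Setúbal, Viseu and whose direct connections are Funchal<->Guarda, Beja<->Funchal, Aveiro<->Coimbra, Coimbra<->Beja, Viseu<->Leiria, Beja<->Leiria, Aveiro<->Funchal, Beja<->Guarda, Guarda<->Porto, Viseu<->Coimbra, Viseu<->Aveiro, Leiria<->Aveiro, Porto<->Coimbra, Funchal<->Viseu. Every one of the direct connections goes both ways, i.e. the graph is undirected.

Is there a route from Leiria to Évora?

Explore from Leiria.
Distance 1: reach Aveiro, Beja, Viseu.
Distance 2: reach Coimbra, Funchal, Guarda.
Distance 3: reach Porto.
The search is exhausted without reaching Évora; it lies in a different component.

No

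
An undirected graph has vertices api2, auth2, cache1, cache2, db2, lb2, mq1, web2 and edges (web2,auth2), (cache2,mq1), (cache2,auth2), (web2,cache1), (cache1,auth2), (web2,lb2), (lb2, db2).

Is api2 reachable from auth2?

Explore from auth2.
Distance 1: reach cache1, cache2, web2.
Distance 2: reach lb2, mq1.
Distance 3: reach db2.
The search is exhausted without reaching api2; it lies in a different component.

No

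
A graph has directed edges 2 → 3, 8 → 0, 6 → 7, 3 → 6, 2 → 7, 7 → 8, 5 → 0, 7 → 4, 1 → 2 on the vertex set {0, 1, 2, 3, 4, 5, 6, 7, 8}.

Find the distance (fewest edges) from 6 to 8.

2

Distance 0: 6.
Distance 1: 7.
Distance 2: 4, 8 — contains 8.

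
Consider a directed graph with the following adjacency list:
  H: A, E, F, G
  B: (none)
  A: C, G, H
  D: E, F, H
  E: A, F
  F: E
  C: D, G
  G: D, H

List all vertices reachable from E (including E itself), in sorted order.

A, C, D, E, F, G, H

Start at E.
Its neighbours: A, F.
Then their neighbours: C, G, H.
Then next layer: D.
Nothing further is reachable.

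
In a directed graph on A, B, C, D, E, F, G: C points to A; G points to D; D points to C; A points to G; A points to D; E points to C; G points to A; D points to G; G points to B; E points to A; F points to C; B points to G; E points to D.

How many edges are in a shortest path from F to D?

Distance 0: F.
Distance 1: C.
Distance 2: A.
Distance 3: D, G — contains D.

3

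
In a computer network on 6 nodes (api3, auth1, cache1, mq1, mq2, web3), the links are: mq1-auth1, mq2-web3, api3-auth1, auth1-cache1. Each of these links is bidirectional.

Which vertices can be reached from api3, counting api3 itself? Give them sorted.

api3, auth1, cache1, mq1

Start at api3.
Its neighbours: auth1.
Then their neighbours: cache1, mq1.
Nothing further is reachable.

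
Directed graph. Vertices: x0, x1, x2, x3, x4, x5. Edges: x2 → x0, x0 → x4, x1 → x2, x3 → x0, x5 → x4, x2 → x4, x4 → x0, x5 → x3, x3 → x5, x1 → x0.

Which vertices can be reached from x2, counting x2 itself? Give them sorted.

x0, x2, x4

Start at x2.
Its neighbours: x0, x4.
Nothing further is reachable.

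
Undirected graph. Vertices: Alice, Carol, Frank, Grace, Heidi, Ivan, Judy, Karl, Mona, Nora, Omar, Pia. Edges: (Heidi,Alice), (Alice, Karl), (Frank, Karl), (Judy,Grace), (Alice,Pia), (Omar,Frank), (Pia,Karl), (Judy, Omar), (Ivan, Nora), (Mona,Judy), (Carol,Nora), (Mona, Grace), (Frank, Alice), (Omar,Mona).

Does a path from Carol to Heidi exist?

No

Explore from Carol.
Distance 1: reach Nora.
Distance 2: reach Ivan.
The search is exhausted without reaching Heidi; it lies in a different component.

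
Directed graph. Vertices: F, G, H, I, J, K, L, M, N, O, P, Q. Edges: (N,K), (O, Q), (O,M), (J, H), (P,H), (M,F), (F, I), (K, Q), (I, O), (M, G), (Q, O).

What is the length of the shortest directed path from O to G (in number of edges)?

Distance 0: O.
Distance 1: M, Q.
Distance 2: F, G — contains G.

2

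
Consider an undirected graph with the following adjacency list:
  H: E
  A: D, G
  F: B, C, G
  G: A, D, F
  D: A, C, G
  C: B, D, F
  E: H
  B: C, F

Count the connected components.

From A: component {A, B, C, D, F, G}.
From E: component {E, H}.
That's 2 components.

2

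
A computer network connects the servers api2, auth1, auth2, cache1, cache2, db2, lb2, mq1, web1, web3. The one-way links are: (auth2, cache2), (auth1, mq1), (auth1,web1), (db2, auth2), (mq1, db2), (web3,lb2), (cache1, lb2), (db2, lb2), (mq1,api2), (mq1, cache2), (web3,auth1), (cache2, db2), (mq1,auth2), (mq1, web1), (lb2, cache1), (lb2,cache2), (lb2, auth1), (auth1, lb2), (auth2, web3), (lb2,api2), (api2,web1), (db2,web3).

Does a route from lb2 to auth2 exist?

Yes

Explore from lb2.
Distance 1: reach api2, auth1, cache1, cache2.
Distance 2: reach db2, mq1, web1.
Distance 3: reach auth2, web3.
Found auth2.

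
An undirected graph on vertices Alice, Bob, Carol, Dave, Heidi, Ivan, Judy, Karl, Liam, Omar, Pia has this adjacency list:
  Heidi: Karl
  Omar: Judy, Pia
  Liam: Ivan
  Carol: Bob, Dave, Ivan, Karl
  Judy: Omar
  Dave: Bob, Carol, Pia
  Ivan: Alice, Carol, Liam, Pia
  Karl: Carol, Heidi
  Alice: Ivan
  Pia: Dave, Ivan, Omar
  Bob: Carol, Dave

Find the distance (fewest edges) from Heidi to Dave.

3

Distance 0: Heidi.
Distance 1: Karl.
Distance 2: Carol.
Distance 3: Bob, Dave, Ivan — contains Dave.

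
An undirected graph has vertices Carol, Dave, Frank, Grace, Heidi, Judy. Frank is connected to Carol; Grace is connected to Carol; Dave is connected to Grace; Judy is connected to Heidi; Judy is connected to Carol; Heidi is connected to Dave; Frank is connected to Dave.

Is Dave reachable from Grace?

Yes

Explore from Grace.
Distance 1: reach Carol, Dave.
Found Dave.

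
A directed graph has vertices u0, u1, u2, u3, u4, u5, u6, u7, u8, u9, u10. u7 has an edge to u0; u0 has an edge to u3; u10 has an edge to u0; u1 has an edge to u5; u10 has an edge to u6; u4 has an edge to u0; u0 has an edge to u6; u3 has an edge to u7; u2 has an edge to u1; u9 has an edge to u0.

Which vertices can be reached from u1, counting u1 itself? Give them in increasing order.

u1, u5

Start at u1.
Its neighbours: u5.
Nothing further is reachable.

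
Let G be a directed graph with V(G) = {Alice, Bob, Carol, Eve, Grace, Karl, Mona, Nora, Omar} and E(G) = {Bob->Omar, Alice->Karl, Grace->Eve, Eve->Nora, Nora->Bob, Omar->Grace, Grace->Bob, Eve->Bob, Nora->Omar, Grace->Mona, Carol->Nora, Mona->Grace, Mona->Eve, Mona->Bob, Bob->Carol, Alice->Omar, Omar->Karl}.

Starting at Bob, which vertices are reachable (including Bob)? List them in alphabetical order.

Start at Bob.
Its neighbours: Carol, Omar.
Then their neighbours: Grace, Karl, Nora.
Then next layer: Eve, Mona.
Nothing further is reachable.

Bob, Carol, Eve, Grace, Karl, Mona, Nora, Omar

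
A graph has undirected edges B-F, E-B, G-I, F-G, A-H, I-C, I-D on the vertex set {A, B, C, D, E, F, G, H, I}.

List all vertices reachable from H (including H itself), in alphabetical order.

Start at H.
Its neighbours: A.
Nothing further is reachable.

A, H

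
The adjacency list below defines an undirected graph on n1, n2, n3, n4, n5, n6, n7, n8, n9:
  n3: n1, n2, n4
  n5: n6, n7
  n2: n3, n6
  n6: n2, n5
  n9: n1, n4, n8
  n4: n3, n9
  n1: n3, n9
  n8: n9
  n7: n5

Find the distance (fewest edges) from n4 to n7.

Distance 0: n4.
Distance 1: n3, n9.
Distance 2: n1, n2, n8.
Distance 3: n6.
Distance 4: n5.
Distance 5: n7 — contains n7.

5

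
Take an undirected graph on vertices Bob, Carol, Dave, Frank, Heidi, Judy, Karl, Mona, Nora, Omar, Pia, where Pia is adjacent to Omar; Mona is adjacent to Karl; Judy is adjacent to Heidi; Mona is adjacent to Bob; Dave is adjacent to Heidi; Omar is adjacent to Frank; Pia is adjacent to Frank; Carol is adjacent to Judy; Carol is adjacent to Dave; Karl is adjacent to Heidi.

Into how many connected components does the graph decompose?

From Bob: component {Bob, Carol, Dave, Heidi, Judy, Karl, Mona}.
From Frank: component {Frank, Omar, Pia}.
From Nora: component {Nora}.
That's 3 components.

3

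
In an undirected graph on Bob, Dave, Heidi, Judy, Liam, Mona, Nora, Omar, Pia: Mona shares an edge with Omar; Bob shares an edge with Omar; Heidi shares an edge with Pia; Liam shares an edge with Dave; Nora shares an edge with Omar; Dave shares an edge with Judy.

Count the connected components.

3

From Bob: component {Bob, Mona, Nora, Omar}.
From Dave: component {Dave, Judy, Liam}.
From Heidi: component {Heidi, Pia}.
That's 3 components.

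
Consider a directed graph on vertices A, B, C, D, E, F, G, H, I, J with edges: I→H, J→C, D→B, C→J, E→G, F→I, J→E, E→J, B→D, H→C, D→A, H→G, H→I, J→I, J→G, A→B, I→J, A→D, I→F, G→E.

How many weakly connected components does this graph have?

From A: component {A, B, D}.
From C: component {C, E, F, G, H, I, J}.
That's 2 components.

2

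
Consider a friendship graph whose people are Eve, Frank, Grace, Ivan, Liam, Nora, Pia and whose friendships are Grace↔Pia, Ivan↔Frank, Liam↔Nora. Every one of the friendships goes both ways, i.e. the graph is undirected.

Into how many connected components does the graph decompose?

4

From Eve: component {Eve}.
From Frank: component {Frank, Ivan}.
From Grace: component {Grace, Pia}.
From Liam: component {Liam, Nora}.
That's 4 components.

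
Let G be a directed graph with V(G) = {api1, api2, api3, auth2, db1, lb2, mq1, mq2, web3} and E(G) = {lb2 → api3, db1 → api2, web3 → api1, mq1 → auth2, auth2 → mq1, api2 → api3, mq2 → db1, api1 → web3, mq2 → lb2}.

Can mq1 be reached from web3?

No

Explore from web3.
Distance 1: reach api1.
The search from web3 is exhausted; no directed path reaches mq1.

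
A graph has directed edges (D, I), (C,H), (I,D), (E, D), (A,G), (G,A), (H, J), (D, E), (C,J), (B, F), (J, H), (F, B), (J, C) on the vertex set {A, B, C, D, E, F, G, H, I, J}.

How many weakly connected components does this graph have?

From A: component {A, G}.
From B: component {B, F}.
From C: component {C, H, J}.
From D: component {D, E, I}.
That's 4 components.

4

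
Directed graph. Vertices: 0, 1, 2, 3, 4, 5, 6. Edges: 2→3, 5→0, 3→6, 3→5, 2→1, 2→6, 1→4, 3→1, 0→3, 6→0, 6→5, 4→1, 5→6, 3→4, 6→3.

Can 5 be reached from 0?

Explore from 0.
Distance 1: reach 3.
Distance 2: reach 1, 4, 5, 6.
Found 5.

Yes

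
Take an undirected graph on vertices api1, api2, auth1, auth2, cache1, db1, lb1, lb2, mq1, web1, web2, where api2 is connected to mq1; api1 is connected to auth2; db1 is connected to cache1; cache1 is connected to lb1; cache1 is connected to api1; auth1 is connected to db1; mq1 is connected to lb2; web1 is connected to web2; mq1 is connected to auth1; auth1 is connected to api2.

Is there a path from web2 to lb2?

No

Explore from web2.
Distance 1: reach web1.
The search is exhausted without reaching lb2; it lies in a different component.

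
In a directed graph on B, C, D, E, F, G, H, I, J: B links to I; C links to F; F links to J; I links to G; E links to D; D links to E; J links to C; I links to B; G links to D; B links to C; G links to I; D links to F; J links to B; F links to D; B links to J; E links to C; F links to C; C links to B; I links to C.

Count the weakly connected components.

2

From B: component {B, C, D, E, F, G, I, J}.
From H: component {H}.
That's 2 components.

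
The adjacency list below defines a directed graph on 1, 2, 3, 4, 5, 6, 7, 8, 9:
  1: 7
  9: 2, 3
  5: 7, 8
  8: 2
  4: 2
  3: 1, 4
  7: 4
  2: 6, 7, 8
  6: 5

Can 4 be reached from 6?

Yes

Explore from 6.
Distance 1: reach 5.
Distance 2: reach 7, 8.
Distance 3: reach 2, 4.
Found 4.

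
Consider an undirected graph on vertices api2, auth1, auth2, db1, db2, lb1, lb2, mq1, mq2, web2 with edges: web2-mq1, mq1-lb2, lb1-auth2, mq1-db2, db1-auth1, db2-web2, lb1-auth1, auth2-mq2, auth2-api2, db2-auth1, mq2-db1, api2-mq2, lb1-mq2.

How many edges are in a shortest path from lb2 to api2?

Distance 0: lb2.
Distance 1: mq1.
Distance 2: db2, web2.
Distance 3: auth1.
Distance 4: db1, lb1.
Distance 5: auth2, mq2.
Distance 6: api2 — contains api2.

6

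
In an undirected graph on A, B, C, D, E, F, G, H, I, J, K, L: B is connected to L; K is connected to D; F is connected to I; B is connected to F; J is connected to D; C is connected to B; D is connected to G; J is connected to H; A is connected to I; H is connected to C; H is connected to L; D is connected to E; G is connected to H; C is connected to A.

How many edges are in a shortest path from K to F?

Distance 0: K.
Distance 1: D.
Distance 2: E, G, J.
Distance 3: H.
Distance 4: C, L.
Distance 5: A, B.
Distance 6: F, I — contains F.

6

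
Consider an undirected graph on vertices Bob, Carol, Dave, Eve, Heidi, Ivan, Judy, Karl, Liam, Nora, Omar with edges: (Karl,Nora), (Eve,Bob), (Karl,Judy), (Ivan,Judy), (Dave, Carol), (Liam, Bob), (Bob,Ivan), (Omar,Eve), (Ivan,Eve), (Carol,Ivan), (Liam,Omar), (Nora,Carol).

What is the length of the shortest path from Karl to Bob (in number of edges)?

3

Distance 0: Karl.
Distance 1: Judy, Nora.
Distance 2: Carol, Ivan.
Distance 3: Bob, Dave, Eve — contains Bob.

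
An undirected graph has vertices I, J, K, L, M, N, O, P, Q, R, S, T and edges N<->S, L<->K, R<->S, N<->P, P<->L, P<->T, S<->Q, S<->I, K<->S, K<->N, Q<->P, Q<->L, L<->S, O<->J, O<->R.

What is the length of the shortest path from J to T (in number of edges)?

6

Distance 0: J.
Distance 1: O.
Distance 2: R.
Distance 3: S.
Distance 4: I, K, L, N, Q.
Distance 5: P.
Distance 6: T — contains T.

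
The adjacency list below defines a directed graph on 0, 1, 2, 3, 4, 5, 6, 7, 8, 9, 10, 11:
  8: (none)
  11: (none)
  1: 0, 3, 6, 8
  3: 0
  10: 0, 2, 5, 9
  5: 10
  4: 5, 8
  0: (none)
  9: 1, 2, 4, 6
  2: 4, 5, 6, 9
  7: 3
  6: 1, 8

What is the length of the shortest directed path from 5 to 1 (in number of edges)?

Distance 0: 5.
Distance 1: 10.
Distance 2: 0, 2, 9.
Distance 3: 1, 4, 6 — contains 1.

3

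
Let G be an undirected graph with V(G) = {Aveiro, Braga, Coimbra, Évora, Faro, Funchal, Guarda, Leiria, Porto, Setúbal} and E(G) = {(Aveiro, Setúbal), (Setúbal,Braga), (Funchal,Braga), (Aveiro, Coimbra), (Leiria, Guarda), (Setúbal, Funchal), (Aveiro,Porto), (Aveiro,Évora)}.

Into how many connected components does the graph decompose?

From Aveiro: component {Aveiro, Braga, Coimbra, Évora, Funchal, Porto, Setúbal}.
From Faro: component {Faro}.
From Guarda: component {Guarda, Leiria}.
That's 3 components.

3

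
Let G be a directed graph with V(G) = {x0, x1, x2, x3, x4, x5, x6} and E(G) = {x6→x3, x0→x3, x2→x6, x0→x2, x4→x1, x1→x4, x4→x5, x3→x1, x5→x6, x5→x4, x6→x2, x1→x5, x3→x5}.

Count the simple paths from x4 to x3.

x4→x1→x5→x6→x3
x4→x5→x6→x3

2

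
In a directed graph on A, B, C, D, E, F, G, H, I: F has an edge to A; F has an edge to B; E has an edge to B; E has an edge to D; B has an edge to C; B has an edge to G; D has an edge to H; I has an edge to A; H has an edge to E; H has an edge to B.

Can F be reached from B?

No

Explore from B.
Distance 1: reach C, G.
The search from B is exhausted; no directed path reaches F.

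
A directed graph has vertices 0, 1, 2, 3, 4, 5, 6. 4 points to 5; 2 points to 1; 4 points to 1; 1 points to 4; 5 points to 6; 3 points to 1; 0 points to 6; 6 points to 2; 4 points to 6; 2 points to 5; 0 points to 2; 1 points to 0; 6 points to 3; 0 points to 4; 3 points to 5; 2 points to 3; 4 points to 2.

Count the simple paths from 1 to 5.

1→0→2→3→5
1→0→2→5
1→0→4→2→3→5
1→0→4→2→5
1→0→4→5
1→0→4→6→2→3→5
1→0→4→6→2→5
1→0→4→6→3→5
... and 9 more.

17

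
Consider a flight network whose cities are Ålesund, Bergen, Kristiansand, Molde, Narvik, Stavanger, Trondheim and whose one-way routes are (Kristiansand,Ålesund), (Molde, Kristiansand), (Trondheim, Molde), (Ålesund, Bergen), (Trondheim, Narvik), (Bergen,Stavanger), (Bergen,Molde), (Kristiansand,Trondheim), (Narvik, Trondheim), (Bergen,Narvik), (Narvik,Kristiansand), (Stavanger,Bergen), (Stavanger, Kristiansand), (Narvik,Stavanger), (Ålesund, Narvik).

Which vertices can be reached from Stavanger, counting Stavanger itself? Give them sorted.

Ålesund, Bergen, Kristiansand, Molde, Narvik, Stavanger, Trondheim

Start at Stavanger.
Its neighbours: Bergen, Kristiansand.
Then their neighbours: Ålesund, Molde, Narvik, Trondheim.
Every vertex is now reached.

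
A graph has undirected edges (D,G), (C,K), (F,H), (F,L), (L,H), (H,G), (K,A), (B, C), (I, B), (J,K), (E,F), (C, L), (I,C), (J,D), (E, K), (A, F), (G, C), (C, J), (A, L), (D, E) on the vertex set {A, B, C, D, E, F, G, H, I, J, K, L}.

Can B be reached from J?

Yes

Explore from J.
Distance 1: reach C, D, K.
Distance 2: reach A, B, E, G, I, L.
Found B.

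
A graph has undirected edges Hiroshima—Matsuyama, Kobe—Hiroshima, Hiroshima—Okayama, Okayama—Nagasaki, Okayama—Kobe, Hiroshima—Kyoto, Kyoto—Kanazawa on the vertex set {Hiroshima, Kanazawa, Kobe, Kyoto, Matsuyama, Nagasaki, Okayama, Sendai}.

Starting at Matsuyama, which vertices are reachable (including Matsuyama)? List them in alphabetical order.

Start at Matsuyama.
Its neighbours: Hiroshima.
Then their neighbours: Kobe, Kyoto, Okayama.
Then next layer: Kanazawa, Nagasaki.
Nothing further is reachable.

Hiroshima, Kanazawa, Kobe, Kyoto, Matsuyama, Nagasaki, Okayama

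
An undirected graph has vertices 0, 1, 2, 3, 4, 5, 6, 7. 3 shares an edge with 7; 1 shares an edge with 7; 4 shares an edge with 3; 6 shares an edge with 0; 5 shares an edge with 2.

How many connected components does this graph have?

3

From 0: component {0, 6}.
From 1: component {1, 3, 4, 7}.
From 2: component {2, 5}.
That's 3 components.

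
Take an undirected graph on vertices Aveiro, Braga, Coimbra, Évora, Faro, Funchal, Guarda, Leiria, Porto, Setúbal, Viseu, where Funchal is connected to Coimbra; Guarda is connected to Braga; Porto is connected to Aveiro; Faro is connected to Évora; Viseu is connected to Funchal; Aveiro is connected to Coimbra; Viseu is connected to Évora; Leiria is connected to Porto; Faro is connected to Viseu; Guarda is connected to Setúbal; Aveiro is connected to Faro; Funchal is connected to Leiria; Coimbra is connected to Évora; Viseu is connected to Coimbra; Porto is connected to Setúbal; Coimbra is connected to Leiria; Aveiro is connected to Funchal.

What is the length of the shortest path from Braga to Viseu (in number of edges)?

6

Distance 0: Braga.
Distance 1: Guarda.
Distance 2: Setúbal.
Distance 3: Porto.
Distance 4: Aveiro, Leiria.
Distance 5: Coimbra, Faro, Funchal.
Distance 6: Évora, Viseu — contains Viseu.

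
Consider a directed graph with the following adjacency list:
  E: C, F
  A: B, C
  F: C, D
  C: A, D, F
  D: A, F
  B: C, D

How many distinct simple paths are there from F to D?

F→C→A→B→D
F→C→D
F→D

3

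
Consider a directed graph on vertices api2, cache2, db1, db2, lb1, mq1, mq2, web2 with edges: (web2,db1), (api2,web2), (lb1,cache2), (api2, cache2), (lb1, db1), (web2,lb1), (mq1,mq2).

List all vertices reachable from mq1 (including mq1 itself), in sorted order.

Start at mq1.
Its neighbours: mq2.
Nothing further is reachable.

mq1, mq2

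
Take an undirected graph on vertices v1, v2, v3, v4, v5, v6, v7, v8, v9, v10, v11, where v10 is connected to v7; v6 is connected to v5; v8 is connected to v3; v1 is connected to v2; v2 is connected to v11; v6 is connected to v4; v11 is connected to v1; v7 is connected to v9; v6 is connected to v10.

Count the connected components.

From v1: component {v1, v2, v11}.
From v3: component {v3, v8}.
From v4: component {v4, v5, v6, v7, v9, v10}.
That's 3 components.

3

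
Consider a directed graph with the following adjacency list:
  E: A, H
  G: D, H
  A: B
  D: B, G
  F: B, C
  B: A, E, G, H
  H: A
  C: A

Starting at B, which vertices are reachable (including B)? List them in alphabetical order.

Start at B.
Its neighbours: A, E, G, H.
Then their neighbours: D.
Nothing further is reachable.

A, B, D, E, G, H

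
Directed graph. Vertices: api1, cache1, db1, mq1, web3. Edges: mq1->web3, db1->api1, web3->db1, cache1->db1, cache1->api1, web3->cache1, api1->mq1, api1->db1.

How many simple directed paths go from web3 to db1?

3

web3→cache1→api1→db1
web3→cache1→db1
web3→db1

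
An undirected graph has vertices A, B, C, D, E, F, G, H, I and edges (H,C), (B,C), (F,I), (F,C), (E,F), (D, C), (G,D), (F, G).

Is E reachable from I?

Explore from I.
Distance 1: reach F.
Distance 2: reach C, E, G.
Found E.

Yes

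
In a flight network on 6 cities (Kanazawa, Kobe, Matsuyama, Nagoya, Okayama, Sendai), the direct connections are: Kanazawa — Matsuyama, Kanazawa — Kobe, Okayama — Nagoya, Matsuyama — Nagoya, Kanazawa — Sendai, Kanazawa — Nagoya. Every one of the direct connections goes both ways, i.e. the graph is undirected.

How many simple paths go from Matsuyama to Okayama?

2

Matsuyama–Kanazawa–Nagoya–Okayama
Matsuyama–Nagoya–Okayama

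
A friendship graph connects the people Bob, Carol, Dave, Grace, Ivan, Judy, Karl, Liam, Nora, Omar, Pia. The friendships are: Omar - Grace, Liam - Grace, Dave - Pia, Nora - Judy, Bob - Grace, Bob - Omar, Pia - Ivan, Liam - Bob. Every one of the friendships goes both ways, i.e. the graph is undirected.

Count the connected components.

From Bob: component {Bob, Grace, Liam, Omar}.
From Carol: component {Carol}.
From Dave: component {Dave, Ivan, Pia}.
From Judy: component {Judy, Nora}.
From Karl: component {Karl}.
That's 5 components.

5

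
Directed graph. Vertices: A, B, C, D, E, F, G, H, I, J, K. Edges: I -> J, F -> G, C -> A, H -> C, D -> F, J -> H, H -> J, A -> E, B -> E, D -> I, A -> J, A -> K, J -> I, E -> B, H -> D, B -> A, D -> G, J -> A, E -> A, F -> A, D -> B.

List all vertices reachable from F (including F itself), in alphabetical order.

A, B, C, D, E, F, G, H, I, J, K

Start at F.
Its neighbours: A, G.
Then their neighbours: E, J, K.
Then next layer: B, H, I.
Then next layer: C, D.
Every vertex is now reached.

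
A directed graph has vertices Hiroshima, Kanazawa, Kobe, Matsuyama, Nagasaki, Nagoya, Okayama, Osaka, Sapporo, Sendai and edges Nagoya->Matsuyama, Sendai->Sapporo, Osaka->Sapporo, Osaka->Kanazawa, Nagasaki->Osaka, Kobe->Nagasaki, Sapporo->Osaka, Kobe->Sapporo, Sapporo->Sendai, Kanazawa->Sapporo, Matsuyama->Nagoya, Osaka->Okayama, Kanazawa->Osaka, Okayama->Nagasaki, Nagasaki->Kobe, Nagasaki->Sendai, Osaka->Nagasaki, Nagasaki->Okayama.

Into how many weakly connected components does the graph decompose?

3

From Hiroshima: component {Hiroshima}.
From Kanazawa: component {Kanazawa, Kobe, Nagasaki, Okayama, Osaka, Sapporo, Sendai}.
From Matsuyama: component {Matsuyama, Nagoya}.
That's 3 components.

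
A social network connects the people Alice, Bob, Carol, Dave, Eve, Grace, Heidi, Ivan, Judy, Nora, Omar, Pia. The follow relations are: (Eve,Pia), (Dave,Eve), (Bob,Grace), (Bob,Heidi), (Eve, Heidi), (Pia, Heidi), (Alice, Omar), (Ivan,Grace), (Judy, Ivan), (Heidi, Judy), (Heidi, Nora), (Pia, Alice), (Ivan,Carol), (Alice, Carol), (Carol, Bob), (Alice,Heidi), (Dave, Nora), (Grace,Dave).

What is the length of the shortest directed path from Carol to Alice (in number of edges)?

6

Distance 0: Carol.
Distance 1: Bob.
Distance 2: Grace, Heidi.
Distance 3: Dave, Judy, Nora.
Distance 4: Eve, Ivan.
Distance 5: Pia.
Distance 6: Alice — contains Alice.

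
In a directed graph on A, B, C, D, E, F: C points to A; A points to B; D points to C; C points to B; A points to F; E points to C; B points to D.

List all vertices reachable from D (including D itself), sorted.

Start at D.
Its neighbours: C.
Then their neighbours: A, B.
Then next layer: F.
Nothing further is reachable.

A, B, C, D, F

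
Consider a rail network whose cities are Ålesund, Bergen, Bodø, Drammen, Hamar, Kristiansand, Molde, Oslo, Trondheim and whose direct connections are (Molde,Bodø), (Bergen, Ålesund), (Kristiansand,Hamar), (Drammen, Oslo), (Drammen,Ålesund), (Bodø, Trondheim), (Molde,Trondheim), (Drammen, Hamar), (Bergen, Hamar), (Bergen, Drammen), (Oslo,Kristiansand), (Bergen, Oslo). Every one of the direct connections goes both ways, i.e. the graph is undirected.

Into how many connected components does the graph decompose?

2

From Ålesund: component {Ålesund, Bergen, Drammen, Hamar, Kristiansand, Oslo}.
From Bodø: component {Bodø, Molde, Trondheim}.
That's 2 components.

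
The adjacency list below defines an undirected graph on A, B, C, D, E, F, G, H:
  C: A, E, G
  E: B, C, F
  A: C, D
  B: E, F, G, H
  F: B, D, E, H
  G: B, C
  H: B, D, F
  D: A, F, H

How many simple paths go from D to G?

D–A–C–E–B–G
D–A–C–E–F–B–G
D–A–C–E–F–H–B–G
D–A–C–G
D–F–B–E–C–G
D–F–B–G
D–F–E–B–G
D–F–E–C–G
... and 9 more.

17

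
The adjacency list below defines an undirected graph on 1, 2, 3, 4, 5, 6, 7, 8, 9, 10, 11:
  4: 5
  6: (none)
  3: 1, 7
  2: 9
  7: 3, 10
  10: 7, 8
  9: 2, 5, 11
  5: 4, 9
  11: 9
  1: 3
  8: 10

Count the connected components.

From 1: component {1, 3, 7, 8, 10}.
From 2: component {2, 4, 5, 9, 11}.
From 6: component {6}.
That's 3 components.

3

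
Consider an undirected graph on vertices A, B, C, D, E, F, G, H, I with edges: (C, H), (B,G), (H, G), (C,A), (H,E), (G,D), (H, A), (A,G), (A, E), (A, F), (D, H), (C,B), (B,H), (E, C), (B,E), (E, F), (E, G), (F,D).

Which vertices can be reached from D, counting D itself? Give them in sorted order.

A, B, C, D, E, F, G, H

Start at D.
Its neighbours: F, G, H.
Then their neighbours: A, B, C, E.
Nothing further is reachable.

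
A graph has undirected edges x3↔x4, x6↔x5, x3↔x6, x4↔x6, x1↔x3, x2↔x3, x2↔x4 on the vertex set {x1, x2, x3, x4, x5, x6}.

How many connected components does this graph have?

From x1: component {x1, x2, x3, x4, x5, x6}.
That's 1 component.

1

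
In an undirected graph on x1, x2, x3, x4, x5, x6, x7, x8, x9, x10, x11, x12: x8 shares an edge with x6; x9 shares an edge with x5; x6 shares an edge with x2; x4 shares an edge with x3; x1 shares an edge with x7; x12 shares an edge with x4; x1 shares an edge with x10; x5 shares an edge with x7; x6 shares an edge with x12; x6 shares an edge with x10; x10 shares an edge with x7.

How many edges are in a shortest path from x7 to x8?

3

Distance 0: x7.
Distance 1: x1, x5, x10.
Distance 2: x6, x9.
Distance 3: x2, x8, x12 — contains x8.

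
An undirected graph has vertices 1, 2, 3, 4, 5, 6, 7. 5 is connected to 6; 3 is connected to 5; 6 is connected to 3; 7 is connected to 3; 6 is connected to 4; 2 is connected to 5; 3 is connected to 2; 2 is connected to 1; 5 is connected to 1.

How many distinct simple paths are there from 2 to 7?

2–1–5–3–7
2–1–5–6–3–7
2–3–7
2–5–3–7
2–5–6–3–7

5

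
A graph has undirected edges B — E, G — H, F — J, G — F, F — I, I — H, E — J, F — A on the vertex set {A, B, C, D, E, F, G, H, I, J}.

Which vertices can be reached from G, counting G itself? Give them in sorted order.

Start at G.
Its neighbours: F, H.
Then their neighbours: A, I, J.
Then next layer: E.
Then next layer: B.
Nothing further is reachable.

A, B, E, F, G, H, I, J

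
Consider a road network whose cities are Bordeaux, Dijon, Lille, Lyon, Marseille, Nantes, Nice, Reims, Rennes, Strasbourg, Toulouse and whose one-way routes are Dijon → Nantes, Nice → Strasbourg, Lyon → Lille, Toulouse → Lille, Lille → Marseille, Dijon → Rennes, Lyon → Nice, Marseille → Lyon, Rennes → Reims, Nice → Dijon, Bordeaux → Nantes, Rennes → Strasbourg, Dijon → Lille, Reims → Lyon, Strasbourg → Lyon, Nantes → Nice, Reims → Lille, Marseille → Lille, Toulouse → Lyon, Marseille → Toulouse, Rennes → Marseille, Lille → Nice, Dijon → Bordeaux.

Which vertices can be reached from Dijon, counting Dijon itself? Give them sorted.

Start at Dijon.
Its neighbours: Bordeaux, Lille, Nantes, Rennes.
Then their neighbours: Marseille, Nice, Reims, Strasbourg.
Then next layer: Lyon, Toulouse.
Every vertex is now reached.

Bordeaux, Dijon, Lille, Lyon, Marseille, Nantes, Nice, Reims, Rennes, Strasbourg, Toulouse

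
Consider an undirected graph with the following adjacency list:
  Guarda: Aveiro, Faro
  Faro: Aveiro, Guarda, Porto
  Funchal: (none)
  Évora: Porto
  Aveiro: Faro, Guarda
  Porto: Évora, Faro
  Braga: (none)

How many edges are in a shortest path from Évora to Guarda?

Distance 0: Évora.
Distance 1: Porto.
Distance 2: Faro.
Distance 3: Aveiro, Guarda — contains Guarda.

3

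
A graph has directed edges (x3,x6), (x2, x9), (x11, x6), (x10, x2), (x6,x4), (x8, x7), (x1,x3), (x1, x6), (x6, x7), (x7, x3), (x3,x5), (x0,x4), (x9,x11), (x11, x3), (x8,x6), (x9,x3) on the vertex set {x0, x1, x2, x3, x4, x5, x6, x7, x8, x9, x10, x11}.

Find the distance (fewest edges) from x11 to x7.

Distance 0: x11.
Distance 1: x3, x6.
Distance 2: x4, x5, x7 — contains x7.

2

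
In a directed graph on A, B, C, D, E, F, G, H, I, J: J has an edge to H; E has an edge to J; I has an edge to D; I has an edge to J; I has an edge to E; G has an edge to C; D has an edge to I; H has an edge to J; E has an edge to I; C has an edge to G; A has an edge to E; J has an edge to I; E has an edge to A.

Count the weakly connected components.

4

From A: component {A, D, E, H, I, J}.
From B: component {B}.
From C: component {C, G}.
From F: component {F}.
That's 4 components.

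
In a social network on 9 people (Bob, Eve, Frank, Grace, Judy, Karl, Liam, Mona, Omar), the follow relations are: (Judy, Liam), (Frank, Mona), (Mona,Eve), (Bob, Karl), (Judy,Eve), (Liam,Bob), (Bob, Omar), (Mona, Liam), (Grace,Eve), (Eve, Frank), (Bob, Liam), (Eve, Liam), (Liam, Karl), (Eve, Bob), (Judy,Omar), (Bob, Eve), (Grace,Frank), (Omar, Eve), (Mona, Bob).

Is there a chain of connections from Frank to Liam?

Explore from Frank.
Distance 1: reach Mona.
Distance 2: reach Bob, Eve, Liam.
Found Liam.

Yes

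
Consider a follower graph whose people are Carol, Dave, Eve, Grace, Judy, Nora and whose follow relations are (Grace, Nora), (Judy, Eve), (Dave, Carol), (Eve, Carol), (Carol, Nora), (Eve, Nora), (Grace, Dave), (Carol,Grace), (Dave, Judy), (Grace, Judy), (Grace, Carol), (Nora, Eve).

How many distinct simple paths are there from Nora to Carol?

Nora→Eve→Carol

1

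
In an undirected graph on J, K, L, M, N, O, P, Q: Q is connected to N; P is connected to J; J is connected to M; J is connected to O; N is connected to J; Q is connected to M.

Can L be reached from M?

Explore from M.
Distance 1: reach J, Q.
Distance 2: reach N, O, P.
The search is exhausted without reaching L; it lies in a different component.

No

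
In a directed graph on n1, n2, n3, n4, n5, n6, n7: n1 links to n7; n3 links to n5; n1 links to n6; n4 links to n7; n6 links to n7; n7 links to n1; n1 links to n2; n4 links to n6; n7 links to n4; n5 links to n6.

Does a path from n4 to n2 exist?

Yes

Explore from n4.
Distance 1: reach n6, n7.
Distance 2: reach n1.
Distance 3: reach n2.
Found n2.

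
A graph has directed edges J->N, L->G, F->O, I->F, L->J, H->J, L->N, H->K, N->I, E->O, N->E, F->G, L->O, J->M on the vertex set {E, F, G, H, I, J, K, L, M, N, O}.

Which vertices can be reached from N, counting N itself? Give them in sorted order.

Start at N.
Its neighbours: E, I.
Then their neighbours: F, O.
Then next layer: G.
Nothing further is reachable.

E, F, G, I, N, O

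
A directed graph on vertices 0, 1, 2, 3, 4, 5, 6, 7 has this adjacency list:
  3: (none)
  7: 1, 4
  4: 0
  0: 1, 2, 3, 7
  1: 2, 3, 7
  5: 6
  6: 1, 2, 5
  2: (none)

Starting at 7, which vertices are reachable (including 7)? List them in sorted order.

0, 1, 2, 3, 4, 7

Start at 7.
Its neighbours: 1, 4.
Then their neighbours: 0, 2, 3.
Nothing further is reachable.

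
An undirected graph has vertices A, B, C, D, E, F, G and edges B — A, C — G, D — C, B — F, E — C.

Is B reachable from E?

Explore from E.
Distance 1: reach C.
Distance 2: reach D, G.
The search is exhausted without reaching B; it lies in a different component.

No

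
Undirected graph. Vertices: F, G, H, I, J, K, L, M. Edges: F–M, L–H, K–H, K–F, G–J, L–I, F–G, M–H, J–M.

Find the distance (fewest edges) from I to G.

5

Distance 0: I.
Distance 1: L.
Distance 2: H.
Distance 3: K, M.
Distance 4: F, J.
Distance 5: G — contains G.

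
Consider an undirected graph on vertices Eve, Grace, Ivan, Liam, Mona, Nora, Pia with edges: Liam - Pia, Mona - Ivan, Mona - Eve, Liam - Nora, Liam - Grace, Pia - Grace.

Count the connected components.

2

From Eve: component {Eve, Ivan, Mona}.
From Grace: component {Grace, Liam, Nora, Pia}.
That's 2 components.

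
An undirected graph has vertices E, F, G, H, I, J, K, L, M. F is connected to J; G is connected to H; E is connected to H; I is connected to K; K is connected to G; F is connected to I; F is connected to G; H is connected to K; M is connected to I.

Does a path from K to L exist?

No

Explore from K.
Distance 1: reach G, H, I.
Distance 2: reach E, F, M.
Distance 3: reach J.
The search is exhausted without reaching L; it lies in a different component.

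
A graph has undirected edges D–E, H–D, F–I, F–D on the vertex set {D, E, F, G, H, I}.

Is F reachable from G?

G has no edges, so nothing is reachable from it.

No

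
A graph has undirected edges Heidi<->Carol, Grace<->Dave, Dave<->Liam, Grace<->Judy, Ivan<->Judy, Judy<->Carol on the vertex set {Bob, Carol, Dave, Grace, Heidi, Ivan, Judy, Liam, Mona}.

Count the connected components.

From Bob: component {Bob}.
From Carol: component {Carol, Dave, Grace, Heidi, Ivan, Judy, Liam}.
From Mona: component {Mona}.
That's 3 components.

3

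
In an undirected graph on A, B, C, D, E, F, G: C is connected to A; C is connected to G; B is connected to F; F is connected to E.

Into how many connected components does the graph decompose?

3

From A: component {A, C, G}.
From B: component {B, E, F}.
From D: component {D}.
That's 3 components.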